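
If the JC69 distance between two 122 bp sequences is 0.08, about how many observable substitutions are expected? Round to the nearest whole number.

9

Invert JC69: p = (3/4)(1 − e^(−4d/3)) = 0.75 × (1 − e^(-0.106667)) = 0.75 × (1 − 0.898825) = 0.075881.
Expected differing sites = pL ≈ 0.075881 × 122 = 9.257482 ≈ 9.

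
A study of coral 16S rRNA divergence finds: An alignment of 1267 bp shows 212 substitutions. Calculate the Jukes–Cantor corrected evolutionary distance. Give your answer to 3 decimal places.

p = 212/1267 ≈ 0.167324.
d = −(3/4) ln(1 − 4p/3) = −0.75 ln(1 − 0.223099) = −0.75 ln(0.776901)
  = −0.75 × (-0.252442) = 0.189332 substitutions/site.

0.189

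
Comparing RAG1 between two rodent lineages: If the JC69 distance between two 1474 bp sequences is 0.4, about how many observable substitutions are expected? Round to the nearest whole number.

Invert JC69: p = (3/4)(1 − e^(−4d/3)) = 0.75 × (1 − e^(-0.533333)) = 0.75 × (1 − 0.586646) = 0.310016.
Expected differing sites = pL ≈ 0.310016 × 1474 = 456.963584 ≈ 457.

457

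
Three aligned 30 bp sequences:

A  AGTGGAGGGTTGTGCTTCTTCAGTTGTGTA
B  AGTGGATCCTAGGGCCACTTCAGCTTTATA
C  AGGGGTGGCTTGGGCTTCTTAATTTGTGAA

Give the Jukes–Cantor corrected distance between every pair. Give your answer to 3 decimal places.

d(A,B) = 0.441, d(A,C) = 0.280, d(B,C) = 0.647

A–B: 10/30 sites differ → p ≈ 0.333333, d = −0.75 ln(1 − 0.444444) = 0.440839 ≈ 0.441.
A–C: 7/30 sites differ → p ≈ 0.233333, d = −0.75 ln(1 − 0.311111) = 0.279506 ≈ 0.280.
B–C: 13/30 sites differ → p ≈ 0.433333, d = −0.75 ln(1 − 0.577777) = 0.646666 ≈ 0.647.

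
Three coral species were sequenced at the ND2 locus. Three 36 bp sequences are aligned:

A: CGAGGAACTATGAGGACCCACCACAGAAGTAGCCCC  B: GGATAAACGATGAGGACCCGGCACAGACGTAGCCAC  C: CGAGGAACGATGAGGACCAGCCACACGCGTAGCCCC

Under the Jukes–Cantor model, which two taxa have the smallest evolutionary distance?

A and C

A–B: 8/36 differ, p = 0.222, d = 0.264.
A–C: 6/36 differ, p = 0.167, d = 0.188.
B–C: 8/36 differ, p = 0.222, d = 0.264.
The smallest distance is between A and C.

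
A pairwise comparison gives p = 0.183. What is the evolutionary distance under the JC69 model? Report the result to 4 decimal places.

d = −(3/4) ln(1 − 4p/3) = −0.75 ln(1 − 0.244) = −0.75 ln(0.756)
  = −0.75 × (-0.279714) = 0.209786 substitutions/site.

0.2098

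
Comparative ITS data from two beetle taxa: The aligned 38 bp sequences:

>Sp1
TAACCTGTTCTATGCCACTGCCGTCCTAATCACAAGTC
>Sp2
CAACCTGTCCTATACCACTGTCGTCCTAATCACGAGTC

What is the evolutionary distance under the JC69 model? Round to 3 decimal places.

The sequences differ at 5 of 38 sites (1, 9, 14, 21, 34), so p = 5/38 ≈ 0.131579.
d = −(3/4) ln(1 − 4p/3) = −0.75 ln(1 − 0.175439) = −0.75 ln(0.824561)
  = −0.75 × (-0.192904) = 0.144678 substitutions/site.

0.145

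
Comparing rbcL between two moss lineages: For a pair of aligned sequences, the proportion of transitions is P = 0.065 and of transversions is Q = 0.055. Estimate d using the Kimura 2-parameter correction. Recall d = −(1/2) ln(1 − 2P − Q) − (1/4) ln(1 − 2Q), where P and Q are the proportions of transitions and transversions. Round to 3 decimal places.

0.131

Under the Kimura two-parameter model, d = −½ ln(1 − 2P − Q) − ¼ ln(1 − 2Q).
1 − 2P − Q = 0.815, giving −½ ln(0.815) = 0.102284.
1 − 2Q = 0.89, giving −¼ ln(0.89) = 0.029133.
d = 0.102284 + 0.029133 = 0.131417.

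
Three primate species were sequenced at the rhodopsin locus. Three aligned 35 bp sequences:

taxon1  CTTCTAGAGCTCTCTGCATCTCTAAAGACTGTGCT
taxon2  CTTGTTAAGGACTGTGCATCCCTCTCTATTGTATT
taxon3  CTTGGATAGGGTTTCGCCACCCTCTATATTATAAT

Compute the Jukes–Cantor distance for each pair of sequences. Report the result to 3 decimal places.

taxon1–taxon2: 14/35 sites differ → p = 0.4, d = −0.75 ln(1 − 0.533333) = 0.571605 ≈ 0.572.
taxon1–taxon3: 18/35 sites differ → p ≈ 0.514286, d = −0.75 ln(1 − 0.685715) = 0.868091 ≈ 0.868.
taxon2–taxon3: 12/35 sites differ → p ≈ 0.342857, d = −0.75 ln(1 − 0.457143) = 0.458182 ≈ 0.458.

d(taxon1,taxon2) = 0.572, d(taxon1,taxon3) = 0.868, d(taxon2,taxon3) = 0.458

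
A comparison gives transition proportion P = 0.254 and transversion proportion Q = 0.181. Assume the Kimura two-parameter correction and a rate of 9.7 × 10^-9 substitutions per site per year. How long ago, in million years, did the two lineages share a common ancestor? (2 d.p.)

Under the Kimura two-parameter model, d = −½ ln(1 − 2P − Q) − ¼ ln(1 − 2Q).
1 − 2P − Q = 0.311, giving −½ ln(0.311) = 0.583981.
1 − 2Q = 0.638, giving −¼ ln(0.638) = 0.112354.
d = 0.583981 + 0.112354 = 0.696335.
Under a molecular clock d = 2μt, so t = d/(2μ) = 0.696335 / (2 × 9.7 × 10^-9) = 35.89 million years.

35.89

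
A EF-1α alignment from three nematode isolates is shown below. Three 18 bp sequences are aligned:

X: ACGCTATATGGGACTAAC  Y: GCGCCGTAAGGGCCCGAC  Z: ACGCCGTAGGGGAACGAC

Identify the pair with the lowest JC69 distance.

Y and Z

X–Y: 7/18 differ, p = 0.389, d = 0.548.
X–Z: 6/18 differ, p = 0.333, d = 0.441.
Y–Z: 4/18 differ, p = 0.222, d = 0.264.
The smallest distance is between Y and Z.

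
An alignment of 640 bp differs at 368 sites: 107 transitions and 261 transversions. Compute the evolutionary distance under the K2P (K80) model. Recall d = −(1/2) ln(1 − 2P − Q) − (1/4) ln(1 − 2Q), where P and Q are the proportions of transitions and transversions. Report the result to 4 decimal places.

1.1005

P = 107/640 ≈ 0.167188 and Q = 261/640 ≈ 0.407813.
Under the Kimura two-parameter model, d = −½ ln(1 − 2P − Q) − ¼ ln(1 − 2Q).
1 − 2P − Q = 0.257811, giving −½ ln(0.257811) = 0.677764.
1 − 2Q = 0.184374, giving −¼ ln(0.184374) = 0.422697.
d = 0.677764 + 0.422697 = 1.100461.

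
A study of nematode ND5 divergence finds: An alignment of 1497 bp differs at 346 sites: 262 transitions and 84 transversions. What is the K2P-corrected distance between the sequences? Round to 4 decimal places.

P = 262/1497 ≈ 0.175017 and Q = 84/1497 ≈ 0.056112.
Under the Kimura two-parameter model, d = −½ ln(1 − 2P − Q) − ¼ ln(1 − 2Q).
1 − 2P − Q = 0.593854, giving −½ ln(0.593854) = 0.260561.
1 − 2Q = 0.887776, giving −¼ ln(0.887776) = 0.029759.
d = 0.260561 + 0.029759 = 0.290320.

0.2903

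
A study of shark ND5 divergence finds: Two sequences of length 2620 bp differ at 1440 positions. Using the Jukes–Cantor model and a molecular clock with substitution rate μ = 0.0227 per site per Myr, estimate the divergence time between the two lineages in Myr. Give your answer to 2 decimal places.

21.80

p = 1440/2620 ≈ 0.549618.
d = −(3/4) ln(1 − 4p/3) = −0.75 ln(1 − 0.732824) = −0.75 ln(0.267176)
  = −0.75 × (-1.319848) = 0.989886 substitutions/site.
Under a molecular clock d = 2μt, so t = d/(2μ) = 0.989886 / (2 × 0.0227) = 21.80 Myr.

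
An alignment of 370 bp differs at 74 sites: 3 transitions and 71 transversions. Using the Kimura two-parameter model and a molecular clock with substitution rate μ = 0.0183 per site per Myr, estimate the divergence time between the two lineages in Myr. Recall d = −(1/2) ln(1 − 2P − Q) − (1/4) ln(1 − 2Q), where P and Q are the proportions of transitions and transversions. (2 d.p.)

6.49

P = 3/370 ≈ 0.008108 and Q = 71/370 ≈ 0.191892.
Under the Kimura two-parameter model, d = −½ ln(1 − 2P − Q) − ¼ ln(1 − 2Q).
1 − 2P − Q = 0.791892, giving −½ ln(0.791892) = 0.116665.
1 − 2Q = 0.616216, giving −¼ ln(0.616216) = 0.121039.
d = 0.116665 + 0.121039 = 0.237704.
Under a molecular clock d = 2μt, so t = d/(2μ) = 0.237704 / (2 × 0.0183) = 6.49 Myr.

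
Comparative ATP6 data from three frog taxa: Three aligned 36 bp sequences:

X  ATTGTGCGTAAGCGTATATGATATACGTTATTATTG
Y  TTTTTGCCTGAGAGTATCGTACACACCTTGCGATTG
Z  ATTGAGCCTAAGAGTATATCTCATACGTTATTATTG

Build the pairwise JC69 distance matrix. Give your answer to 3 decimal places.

d(X,Y) = 0.548, d(X,Z) = 0.188, d(Y,Z) = 0.493

X–Y: 14/36 sites differ → p ≈ 0.388889, d = −0.75 ln(1 − 0.518519) = 0.548166 ≈ 0.548.
X–Z: 6/36 sites differ → p ≈ 0.166667, d = −0.75 ln(1 − 0.222223) = 0.188487 ≈ 0.188.
Y–Z: 13/36 sites differ → p ≈ 0.361111, d = −0.75 ln(1 − 0.481481) = 0.492584 ≈ 0.493.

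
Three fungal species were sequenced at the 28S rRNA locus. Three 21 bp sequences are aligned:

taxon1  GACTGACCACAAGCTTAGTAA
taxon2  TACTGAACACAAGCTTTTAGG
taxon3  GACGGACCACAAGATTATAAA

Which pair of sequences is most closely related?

taxon1 and taxon3

taxon1–taxon2: 7/21 differ, p = 0.333, d = 0.441.
taxon1–taxon3: 4/21 differ, p = 0.190, d = 0.220.
taxon2–taxon3: 7/21 differ, p = 0.333, d = 0.441.
The smallest distance is between taxon1 and taxon3.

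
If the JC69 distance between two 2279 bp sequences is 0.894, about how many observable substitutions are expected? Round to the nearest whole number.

Invert JC69: p = (3/4)(1 − e^(−4d/3)) = 0.75 × (1 − e^(-1.192)) = 0.75 × (1 − 0.303613) = 0.522290.
Expected differing sites = pL ≈ 0.522290 × 2279 = 1190.29891 ≈ 1190.

1190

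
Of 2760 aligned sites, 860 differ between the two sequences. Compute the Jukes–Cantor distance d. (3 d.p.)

p = 860/2760 ≈ 0.311594.
d = −(3/4) ln(1 − 4p/3) = −0.75 ln(1 − 0.415459) = −0.75 ln(0.584541)
  = −0.75 × (-0.536928) = 0.402696 substitutions/site.

0.403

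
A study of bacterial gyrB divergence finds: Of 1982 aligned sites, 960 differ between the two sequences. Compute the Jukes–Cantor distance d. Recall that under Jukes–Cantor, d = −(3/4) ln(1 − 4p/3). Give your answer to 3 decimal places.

p = 960/1982 ≈ 0.484359.
d = −(3/4) ln(1 − 4p/3) = −0.75 ln(1 − 0.645812) = −0.75 ln(0.354188)
  = −0.75 × (-1.037927) = 0.778445 substitutions/site.

0.778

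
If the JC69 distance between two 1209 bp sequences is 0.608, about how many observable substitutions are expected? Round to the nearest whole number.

Invert JC69: p = (3/4)(1 − e^(−4d/3)) = 0.75 × (1 − e^(-0.810667)) = 0.75 × (1 − 0.444561) = 0.416579.
Expected differing sites = pL ≈ 0.416579 × 1209 = 503.644011 ≈ 504.

504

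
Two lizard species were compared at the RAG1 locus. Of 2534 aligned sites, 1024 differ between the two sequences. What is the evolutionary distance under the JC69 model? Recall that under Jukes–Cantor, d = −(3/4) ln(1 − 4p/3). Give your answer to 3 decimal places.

0.580

p = 1024/2534 ≈ 0.404104.
d = −(3/4) ln(1 − 4p/3) = −0.75 ln(1 − 0.538805) = −0.75 ln(0.461195)
  = −0.75 × (-0.773934) = 0.580451 substitutions/site.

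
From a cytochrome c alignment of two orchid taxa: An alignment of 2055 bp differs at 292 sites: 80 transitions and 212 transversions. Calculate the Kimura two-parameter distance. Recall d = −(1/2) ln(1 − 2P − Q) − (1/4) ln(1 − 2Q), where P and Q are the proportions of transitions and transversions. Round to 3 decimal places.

P = 80/2055 ≈ 0.038929 and Q = 212/2055 ≈ 0.103163.
Under the Kimura two-parameter model, d = −½ ln(1 − 2P − Q) − ¼ ln(1 − 2Q).
1 − 2P − Q = 0.818979, giving −½ ln(0.818979) = 0.099848.
1 − 2Q = 0.793674, giving −¼ ln(0.793674) = 0.057771.
d = 0.099848 + 0.057771 = 0.157619.

0.158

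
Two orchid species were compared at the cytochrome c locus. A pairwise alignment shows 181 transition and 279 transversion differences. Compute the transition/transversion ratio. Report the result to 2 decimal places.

0.65

R = 181/279 = 0.648745… ≈ 0.65 (to 2 d.p.).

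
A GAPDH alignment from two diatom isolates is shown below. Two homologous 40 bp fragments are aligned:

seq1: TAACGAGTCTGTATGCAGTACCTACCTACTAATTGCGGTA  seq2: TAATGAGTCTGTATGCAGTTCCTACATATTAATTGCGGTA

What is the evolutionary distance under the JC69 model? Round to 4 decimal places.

0.1073

The sequences differ at 4 of 40 sites (4, 20, 26, 29), so p = 4/40 = 0.1.
d = −(3/4) ln(1 − 4p/3) = −0.75 ln(1 − 0.133333) = −0.75 ln(0.866667)
  = −0.75 × (-0.143100) = 0.107325 substitutions/site.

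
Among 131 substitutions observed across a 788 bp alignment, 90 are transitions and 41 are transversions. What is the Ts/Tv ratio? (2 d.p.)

R = 90/41 = 2.195121… ≈ 2.20 (to 2 d.p.).

2.20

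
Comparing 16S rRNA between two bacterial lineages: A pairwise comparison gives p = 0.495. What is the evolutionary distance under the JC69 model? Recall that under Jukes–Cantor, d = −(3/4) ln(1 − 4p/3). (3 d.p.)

0.809

d = −(3/4) ln(1 − 4p/3) = −0.75 ln(1 − 0.66) = −0.75 ln(0.34)
  = −0.75 × (-1.078810) = 0.809108 substitutions/site.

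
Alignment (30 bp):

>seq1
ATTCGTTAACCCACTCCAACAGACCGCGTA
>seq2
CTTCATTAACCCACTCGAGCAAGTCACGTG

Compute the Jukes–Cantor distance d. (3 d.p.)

The sequences differ at 9 of 30 sites (1, 5, 17, 19, 22, 23, 24, 26, 30), so p = 9/30 = 0.3.
d = −(3/4) ln(1 − 4p/3) = −0.75 ln(1 − 0.4) = −0.75 ln(0.6)
  = −0.75 × (-0.510826) = 0.383120 substitutions/site.

0.383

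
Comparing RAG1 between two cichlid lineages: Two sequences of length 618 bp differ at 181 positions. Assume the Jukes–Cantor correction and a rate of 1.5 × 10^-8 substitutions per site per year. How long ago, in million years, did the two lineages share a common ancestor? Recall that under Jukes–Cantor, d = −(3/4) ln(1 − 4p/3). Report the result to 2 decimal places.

12.38

p = 181/618 ≈ 0.29288.
d = −(3/4) ln(1 − 4p/3) = −0.75 ln(1 − 0.390507) = −0.75 ln(0.609493)
  = −0.75 × (-0.495128) = 0.371346 substitutions/site.
Under a molecular clock d = 2μt, so t = d/(2μ) = 0.371346 / (2 × 1.5 × 10^-8) = 12.38 million years.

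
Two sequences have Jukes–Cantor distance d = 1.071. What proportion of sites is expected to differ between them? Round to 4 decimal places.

0.5702

p = (3/4)(1 − e^(−4d/3)) = 0.75 × (1 − e^(-1.428)) = 0.75 × (1 − 0.239788) = 0.570159.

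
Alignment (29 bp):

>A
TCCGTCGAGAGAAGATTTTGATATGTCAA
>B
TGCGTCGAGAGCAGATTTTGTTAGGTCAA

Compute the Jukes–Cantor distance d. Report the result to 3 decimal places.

The sequences differ at 4 of 29 sites (2, 12, 21, 24), so p = 4/29 ≈ 0.137931.
d = −(3/4) ln(1 − 4p/3) = −0.75 ln(1 − 0.183908) = −0.75 ln(0.816092)
  = −0.75 × (-0.203228) = 0.152421 substitutions/site.

0.152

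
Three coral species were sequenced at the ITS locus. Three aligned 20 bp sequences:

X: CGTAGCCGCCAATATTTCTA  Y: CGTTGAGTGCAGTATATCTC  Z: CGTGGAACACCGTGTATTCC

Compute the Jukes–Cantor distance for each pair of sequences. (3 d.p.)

X–Y: 8/20 sites differ → p = 0.4, d = −0.75 ln(1 − 0.533333) = 0.571605 ≈ 0.572.
X–Z: 12/20 sites differ → p = 0.6, d = −0.75 ln(1 − 0.8) = 1.207078 ≈ 1.207.
Y–Z: 8/20 sites differ → p = 0.4, d = −0.75 ln(1 − 0.533333) = 0.571605 ≈ 0.572.

d(X,Y) = 0.572, d(X,Z) = 1.207, d(Y,Z) = 0.572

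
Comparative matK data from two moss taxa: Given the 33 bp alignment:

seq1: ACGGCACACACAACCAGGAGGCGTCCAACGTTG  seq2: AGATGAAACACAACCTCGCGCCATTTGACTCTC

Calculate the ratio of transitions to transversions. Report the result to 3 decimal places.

0.600

Transitions are A↔G and C↔T; transversions are all other mismatches.
Transitions: 6. Transversions: 10.
R = 6/10 = 0.600.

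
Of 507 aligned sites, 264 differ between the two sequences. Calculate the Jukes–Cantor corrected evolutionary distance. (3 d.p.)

p = 264/507 ≈ 0.52071.
d = −(3/4) ln(1 − 4p/3) = −0.75 ln(1 − 0.69428) = −0.75 ln(0.30572)
  = −0.75 × (-1.185086) = 0.888815 substitutions/site.

0.889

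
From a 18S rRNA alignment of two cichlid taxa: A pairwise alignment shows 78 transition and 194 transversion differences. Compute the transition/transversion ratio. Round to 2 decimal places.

R = 78/194 = 0.402061… ≈ 0.40 (to 2 d.p.).

0.40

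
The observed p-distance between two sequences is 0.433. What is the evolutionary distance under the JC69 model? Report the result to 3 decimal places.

d = −(3/4) ln(1 − 4p/3) = −0.75 ln(1 − 0.577333) = −0.75 ln(0.422667)
  = −0.75 × (-0.861171) = 0.645878 substitutions/site.

0.646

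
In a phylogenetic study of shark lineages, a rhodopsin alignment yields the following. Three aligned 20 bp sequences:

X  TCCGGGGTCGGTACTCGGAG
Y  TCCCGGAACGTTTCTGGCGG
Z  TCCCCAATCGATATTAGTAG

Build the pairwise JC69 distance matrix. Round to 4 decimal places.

d(X,Y) = 0.5716, d(X,Z) = 0.5716, d(Y,Z) = 0.6872

X–Y: 8/20 sites differ → p = 0.4, d = −0.75 ln(1 − 0.533333) = 0.571605 ≈ 0.5716.
X–Z: 8/20 sites differ → p = 0.4, d = −0.75 ln(1 − 0.533333) = 0.571605 ≈ 0.5716.
Y–Z: 9/20 sites differ → p = 0.45, d = −0.75 ln(1 − 0.6) = 0.687218 ≈ 0.6872.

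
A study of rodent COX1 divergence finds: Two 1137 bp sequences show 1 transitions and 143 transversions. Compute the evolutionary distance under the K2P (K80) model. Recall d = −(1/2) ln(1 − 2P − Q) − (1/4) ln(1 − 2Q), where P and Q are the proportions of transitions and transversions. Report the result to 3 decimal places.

0.141

P = 1/1137 ≈ 0.00088 and Q = 143/1137 ≈ 0.12577.
Under the Kimura two-parameter model, d = −½ ln(1 − 2P − Q) − ¼ ln(1 − 2Q).
1 − 2P − Q = 0.87247, giving −½ ln(0.87247) = 0.068214.
1 − 2Q = 0.74846, giving −¼ ln(0.74846) = 0.072434.
d = 0.068214 + 0.072434 = 0.140648.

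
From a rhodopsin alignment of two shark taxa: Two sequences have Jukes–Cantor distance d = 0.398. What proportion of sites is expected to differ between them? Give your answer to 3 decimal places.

p = (3/4)(1 − e^(−4d/3)) = 0.75 × (1 − e^(-0.530667)) = 0.75 × (1 − 0.588213) = 0.308840.

0.309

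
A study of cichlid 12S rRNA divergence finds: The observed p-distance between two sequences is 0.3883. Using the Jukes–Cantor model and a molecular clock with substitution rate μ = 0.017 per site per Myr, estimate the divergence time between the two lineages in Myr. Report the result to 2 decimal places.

16.09

d = −(3/4) ln(1 − 4p/3) = −0.75 ln(1 − 0.517733) = −0.75 ln(0.482267)
  = −0.75 × (-0.729257) = 0.546943 substitutions/site.
Under a molecular clock d = 2μt, so t = d/(2μ) = 0.546943 / (2 × 0.017) = 16.09 Myr.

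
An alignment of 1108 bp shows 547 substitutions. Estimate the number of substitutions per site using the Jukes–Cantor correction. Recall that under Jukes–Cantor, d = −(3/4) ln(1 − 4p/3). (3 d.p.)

0.805

p = 547/1108 ≈ 0.493682.
d = −(3/4) ln(1 − 4p/3) = −0.75 ln(1 − 0.658243) = −0.75 ln(0.341757)
  = −0.75 × (-1.073655) = 0.805241 substitutions/site.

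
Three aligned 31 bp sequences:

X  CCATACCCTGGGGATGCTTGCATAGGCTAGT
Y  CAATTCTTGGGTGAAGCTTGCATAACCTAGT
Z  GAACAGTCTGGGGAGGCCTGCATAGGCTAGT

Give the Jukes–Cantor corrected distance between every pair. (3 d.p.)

d(X,Y) = 0.367, d(X,Z) = 0.269, d(Y,Z) = 0.481

X–Y: 9/31 sites differ → p ≈ 0.290323, d = −0.75 ln(1 − 0.387097) = 0.367161 ≈ 0.367.
X–Z: 7/31 sites differ → p ≈ 0.225806, d = −0.75 ln(1 − 0.301075) = 0.268659 ≈ 0.269.
Y–Z: 11/31 sites differ → p ≈ 0.354839, d = −0.75 ln(1 − 0.473119) = 0.480585 ≈ 0.481.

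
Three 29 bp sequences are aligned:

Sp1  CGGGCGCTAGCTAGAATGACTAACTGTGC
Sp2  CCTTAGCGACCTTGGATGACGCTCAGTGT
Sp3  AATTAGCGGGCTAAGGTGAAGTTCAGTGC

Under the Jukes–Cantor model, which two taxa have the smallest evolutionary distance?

Sp2 and Sp3

Sp1–Sp2: 13/29 differ, p = 0.448, d = 0.683.
Sp1–Sp3: 15/29 differ, p = 0.517, d = 0.878.
Sp2–Sp3: 10/29 differ, p = 0.345, d = 0.462.
The smallest distance is between Sp2 and Sp3.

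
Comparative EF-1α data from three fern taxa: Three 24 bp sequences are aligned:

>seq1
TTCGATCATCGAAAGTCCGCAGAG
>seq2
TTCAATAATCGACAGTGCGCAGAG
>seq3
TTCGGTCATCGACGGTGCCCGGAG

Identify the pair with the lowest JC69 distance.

seq1–seq2: 4/24 differ, p = 0.167, d = 0.188.
seq1–seq3: 6/24 differ, p = 0.250, d = 0.304.
seq2–seq3: 6/24 differ, p = 0.250, d = 0.304.
The smallest distance is between seq1 and seq2.

seq1 and seq2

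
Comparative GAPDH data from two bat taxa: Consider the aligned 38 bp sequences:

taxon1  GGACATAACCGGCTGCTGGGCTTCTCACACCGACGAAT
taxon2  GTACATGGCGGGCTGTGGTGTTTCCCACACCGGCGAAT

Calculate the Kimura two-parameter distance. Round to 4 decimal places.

Of 38 sites, 6 differences are transitions and 4 are transversions, so P = 6/38 ≈ 0.157895 and Q = 4/38 ≈ 0.105263.
Under the Kimura two-parameter model, d = −½ ln(1 − 2P − Q) − ¼ ln(1 − 2Q).
1 − 2P − Q = 0.578947, giving −½ ln(0.578947) = 0.273272.
1 − 2Q = 0.789474, giving −¼ ln(0.789474) = 0.059097.
d = 0.273272 + 0.059097 = 0.332369.

0.3324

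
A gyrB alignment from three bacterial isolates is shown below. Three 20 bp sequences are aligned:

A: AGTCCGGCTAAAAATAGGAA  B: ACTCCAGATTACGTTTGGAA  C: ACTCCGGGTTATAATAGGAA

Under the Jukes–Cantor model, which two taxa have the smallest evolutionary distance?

A and C

A–B: 8/20 differ, p = 0.400, d = 0.572.
A–C: 4/20 differ, p = 0.200, d = 0.233.
B–C: 6/20 differ, p = 0.300, d = 0.383.
The smallest distance is between A and C.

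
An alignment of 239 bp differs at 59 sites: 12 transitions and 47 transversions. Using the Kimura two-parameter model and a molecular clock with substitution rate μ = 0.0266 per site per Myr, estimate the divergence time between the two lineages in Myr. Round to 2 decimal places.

P = 12/239 ≈ 0.050209 and Q = 47/239 ≈ 0.196653.
Under the Kimura two-parameter model, d = −½ ln(1 − 2P − Q) − ¼ ln(1 − 2Q).
1 − 2P − Q = 0.702929, giving −½ ln(0.702929) = 0.176250.
1 − 2Q = 0.606694, giving −¼ ln(0.606694) = 0.124933.
d = 0.176250 + 0.124933 = 0.301183.
Under a molecular clock d = 2μt, so t = d/(2μ) = 0.301183 / (2 × 0.0266) = 5.66 Myr.

5.66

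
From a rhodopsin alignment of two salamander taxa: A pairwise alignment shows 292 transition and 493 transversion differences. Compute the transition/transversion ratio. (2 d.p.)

R = 292/493 = 0.592292… ≈ 0.59 (to 2 d.p.).

0.59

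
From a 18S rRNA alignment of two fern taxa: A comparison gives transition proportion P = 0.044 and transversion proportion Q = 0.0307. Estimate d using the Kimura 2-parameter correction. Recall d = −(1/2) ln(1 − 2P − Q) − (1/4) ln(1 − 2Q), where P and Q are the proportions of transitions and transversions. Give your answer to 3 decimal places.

0.079

Under the Kimura two-parameter model, d = −½ ln(1 − 2P − Q) − ¼ ln(1 − 2Q).
1 − 2P − Q = 0.8813, giving −½ ln(0.8813) = 0.063179.
1 − 2Q = 0.9386, giving −¼ ln(0.9386) = 0.015841.
d = 0.063179 + 0.015841 = 0.079020.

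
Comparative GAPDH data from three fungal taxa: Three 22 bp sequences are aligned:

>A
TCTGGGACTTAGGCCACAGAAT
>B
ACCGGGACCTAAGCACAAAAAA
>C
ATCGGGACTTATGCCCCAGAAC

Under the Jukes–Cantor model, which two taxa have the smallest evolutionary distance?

A–B: 9/22 differ, p = 0.409, d = 0.591.
A–C: 6/22 differ, p = 0.273, d = 0.339.
B–C: 7/22 differ, p = 0.318, d = 0.414.
The smallest distance is between A and C.

A and C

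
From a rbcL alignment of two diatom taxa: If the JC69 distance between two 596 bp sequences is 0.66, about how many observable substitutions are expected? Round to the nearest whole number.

262

Invert JC69: p = (3/4)(1 − e^(−4d/3)) = 0.75 × (1 − e^(-0.88)) = 0.75 × (1 − 0.414783) = 0.438913.
Expected differing sites = pL ≈ 0.438913 × 596 = 261.592148 ≈ 262.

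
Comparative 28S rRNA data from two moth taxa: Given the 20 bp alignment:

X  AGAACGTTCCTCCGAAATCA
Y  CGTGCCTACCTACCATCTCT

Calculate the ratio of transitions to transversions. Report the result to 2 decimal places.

Transitions are A↔G and C↔T; transversions are all other mismatches.
Transitions: 1. Transversions: 9.
R = 1/9 = 0.111111… ≈ 0.11 (to 2 d.p.).

0.11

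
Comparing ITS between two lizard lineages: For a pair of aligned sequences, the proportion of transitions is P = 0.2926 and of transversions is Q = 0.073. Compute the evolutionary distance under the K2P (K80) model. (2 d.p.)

Under the Kimura two-parameter model, d = −½ ln(1 − 2P − Q) − ¼ ln(1 − 2Q).
1 − 2P − Q = 0.3418, giving −½ ln(0.3418) = 0.536765.
1 − 2Q = 0.854, giving −¼ ln(0.854) = 0.039456.
d = 0.536765 + 0.039456 = 0.576221.

0.58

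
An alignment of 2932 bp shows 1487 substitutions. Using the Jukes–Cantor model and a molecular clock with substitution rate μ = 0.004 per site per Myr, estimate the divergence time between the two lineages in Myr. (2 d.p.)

p = 1487/2932 ≈ 0.507162.
d = −(3/4) ln(1 − 4p/3) = −0.75 ln(1 − 0.676216) = −0.75 ln(0.323784)
  = −0.75 × (-1.127679) = 0.845759 substitutions/site.
Under a molecular clock d = 2μt, so t = d/(2μ) = 0.845759 / (2 × 0.004) = 105.72 Myr.

105.72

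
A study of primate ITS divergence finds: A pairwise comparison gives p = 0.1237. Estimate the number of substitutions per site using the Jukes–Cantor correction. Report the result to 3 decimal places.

0.135

d = −(3/4) ln(1 − 4p/3) = −0.75 ln(1 − 0.164933) = −0.75 ln(0.835067)
  = −0.75 × (-0.180243) = 0.135182 substitutions/site.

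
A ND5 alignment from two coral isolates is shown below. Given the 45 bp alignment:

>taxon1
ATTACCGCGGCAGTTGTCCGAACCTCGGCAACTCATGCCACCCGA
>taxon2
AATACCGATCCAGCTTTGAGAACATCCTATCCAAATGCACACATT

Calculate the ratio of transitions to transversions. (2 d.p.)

0.05

Transitions are A↔G and C↔T; transversions are all other mismatches.
Transitions: 1. Transversions: 21.
R = 1/21 = 0.047619… ≈ 0.05 (to 2 d.p.).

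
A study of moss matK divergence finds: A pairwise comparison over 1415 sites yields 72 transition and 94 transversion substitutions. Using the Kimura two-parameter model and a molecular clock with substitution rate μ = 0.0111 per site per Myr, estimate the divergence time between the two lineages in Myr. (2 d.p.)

5.75

P = 72/1415 ≈ 0.050883 and Q = 94/1415 ≈ 0.066431.
Under the Kimura two-parameter model, d = −½ ln(1 − 2P − Q) − ¼ ln(1 − 2Q).
1 − 2P − Q = 0.831803, giving −½ ln(0.831803) = 0.092080.
1 − 2Q = 0.867138, giving −¼ ln(0.867138) = 0.035639.
d = 0.092080 + 0.035639 = 0.127719.
Under a molecular clock d = 2μt, so t = d/(2μ) = 0.127719 / (2 × 0.0111) = 5.75 Myr.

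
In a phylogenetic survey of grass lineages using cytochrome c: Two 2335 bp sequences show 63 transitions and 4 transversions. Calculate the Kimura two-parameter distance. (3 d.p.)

P = 63/2335 ≈ 0.026981 and Q = 4/2335 ≈ 0.001713.
Under the Kimura two-parameter model, d = −½ ln(1 − 2P − Q) − ¼ ln(1 − 2Q).
1 − 2P − Q = 0.944325, giving −½ ln(0.944325) = 0.028642.
1 − 2Q = 0.996574, giving −¼ ln(0.996574) = 0.000858.
d = 0.028642 + 0.000858 = 0.029500.

0.030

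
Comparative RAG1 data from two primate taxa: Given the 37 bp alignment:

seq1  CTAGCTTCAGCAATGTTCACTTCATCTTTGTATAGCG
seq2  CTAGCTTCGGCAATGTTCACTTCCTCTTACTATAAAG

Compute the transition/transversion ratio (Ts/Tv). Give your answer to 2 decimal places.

Transitions are A↔G and C↔T; transversions are all other mismatches.
Transitions: 2. Transversions: 4.
R = 2/4 = 0.50.

0.50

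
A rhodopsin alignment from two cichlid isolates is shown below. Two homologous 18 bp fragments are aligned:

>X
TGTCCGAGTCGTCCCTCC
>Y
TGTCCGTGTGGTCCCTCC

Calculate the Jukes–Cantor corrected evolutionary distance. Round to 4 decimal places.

0.1203

The sequences differ at 2 of 18 sites (7, 10), so p = 2/18 ≈ 0.111111.
d = −(3/4) ln(1 − 4p/3) = −0.75 ln(1 − 0.148148) = −0.75 ln(0.851852)
  = −0.75 × (-0.160342) = 0.120257 substitutions/site.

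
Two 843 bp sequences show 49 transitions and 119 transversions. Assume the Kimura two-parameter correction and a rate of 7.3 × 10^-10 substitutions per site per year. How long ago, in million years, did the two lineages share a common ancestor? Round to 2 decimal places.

P = 49/843 ≈ 0.058126 and Q = 119/843 ≈ 0.141163.
Under the Kimura two-parameter model, d = −½ ln(1 − 2P − Q) − ¼ ln(1 − 2Q).
1 − 2P − Q = 0.742585, giving −½ ln(0.742585) = 0.148809.
1 − 2Q = 0.717674, giving −¼ ln(0.717674) = 0.082935.
d = 0.148809 + 0.082935 = 0.231744.
Under a molecular clock d = 2μt, so t = d/(2μ) = 0.231744 / (2 × 7.3 × 10^-10) = 158.73 million years.

158.73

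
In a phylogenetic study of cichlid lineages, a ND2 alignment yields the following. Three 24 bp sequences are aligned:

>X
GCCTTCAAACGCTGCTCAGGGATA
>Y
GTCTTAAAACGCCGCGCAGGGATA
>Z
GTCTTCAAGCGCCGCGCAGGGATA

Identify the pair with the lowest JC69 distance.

Y and Z

X–Y: 4/24 differ, p = 0.167, d = 0.188.
X–Z: 4/24 differ, p = 0.167, d = 0.188.
Y–Z: 2/24 differ, p = 0.083, d = 0.088.
The smallest distance is between Y and Z.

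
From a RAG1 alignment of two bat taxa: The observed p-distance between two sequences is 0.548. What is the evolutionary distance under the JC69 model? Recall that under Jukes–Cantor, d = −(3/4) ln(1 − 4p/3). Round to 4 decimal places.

0.9839

d = −(3/4) ln(1 − 4p/3) = −0.75 ln(1 − 0.730667) = −0.75 ln(0.269333)
  = −0.75 × (-1.311807) = 0.983855 substitutions/site.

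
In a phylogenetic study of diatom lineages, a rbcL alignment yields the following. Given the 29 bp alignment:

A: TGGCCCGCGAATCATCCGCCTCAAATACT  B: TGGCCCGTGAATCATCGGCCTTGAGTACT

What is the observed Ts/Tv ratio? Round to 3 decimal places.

Transitions are A↔G and C↔T; transversions are all other mismatches.
Transitions: 4. Transversions: 1.
R = 4/1 = 4.000.

4.000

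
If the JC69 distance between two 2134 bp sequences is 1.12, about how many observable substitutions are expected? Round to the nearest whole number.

Invert JC69: p = (3/4)(1 − e^(−4d/3)) = 0.75 × (1 − e^(-1.493333)) = 0.75 × (1 − 0.224623) = 0.581533.
Expected differing sites = pL ≈ 0.581533 × 2134 = 1240.991422 ≈ 1241.

1241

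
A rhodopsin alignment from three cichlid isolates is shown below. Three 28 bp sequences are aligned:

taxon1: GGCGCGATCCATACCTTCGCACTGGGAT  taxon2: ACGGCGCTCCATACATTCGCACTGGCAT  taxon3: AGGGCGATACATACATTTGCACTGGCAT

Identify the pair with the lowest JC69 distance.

taxon1–taxon2: 6/28 differ, p = 0.214, d = 0.252.
taxon1–taxon3: 6/28 differ, p = 0.214, d = 0.252.
taxon2–taxon3: 4/28 differ, p = 0.143, d = 0.158.
The smallest distance is between taxon2 and taxon3.

taxon2 and taxon3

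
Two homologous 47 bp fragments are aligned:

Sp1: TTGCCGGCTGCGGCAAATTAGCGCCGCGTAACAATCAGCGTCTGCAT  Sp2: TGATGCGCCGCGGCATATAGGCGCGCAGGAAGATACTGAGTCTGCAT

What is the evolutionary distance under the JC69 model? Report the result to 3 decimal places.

The sequences differ at 18 of 47 sites, so p = 18/47 ≈ 0.382979.
d = −(3/4) ln(1 − 4p/3) = −0.75 ln(1 − 0.510639) = −0.75 ln(0.489361)
  = −0.75 × (-0.714655) = 0.535991 substitutions/site.

0.536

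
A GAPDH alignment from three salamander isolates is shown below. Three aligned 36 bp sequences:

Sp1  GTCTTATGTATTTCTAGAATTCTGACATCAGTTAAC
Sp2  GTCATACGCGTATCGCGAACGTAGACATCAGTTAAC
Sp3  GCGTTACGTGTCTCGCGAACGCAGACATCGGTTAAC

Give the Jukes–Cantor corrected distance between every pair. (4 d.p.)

d(Sp1,Sp2) = 0.3924, d(Sp1,Sp3) = 0.3924, d(Sp2,Sp3) = 0.2251

Sp1–Sp2: 11/36 sites differ → p ≈ 0.305556, d = −0.75 ln(1 − 0.407408) = 0.392437 ≈ 0.3924.
Sp1–Sp3: 11/36 sites differ → p ≈ 0.305556, d = −0.75 ln(1 − 0.407408) = 0.392437 ≈ 0.3924.
Sp2–Sp3: 7/36 sites differ → p ≈ 0.194444, d = −0.75 ln(1 − 0.259259) = 0.225078 ≈ 0.2251.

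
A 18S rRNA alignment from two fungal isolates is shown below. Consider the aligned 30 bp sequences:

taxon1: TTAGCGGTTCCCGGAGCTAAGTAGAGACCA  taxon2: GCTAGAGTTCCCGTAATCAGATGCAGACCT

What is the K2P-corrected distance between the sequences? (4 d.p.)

0.9324

Of 30 sites, 9 differences are transitions and 6 are transversions, so P = 9/30 = 0.3 and Q = 6/30 = 0.2.
Under the Kimura two-parameter model, d = −½ ln(1 − 2P − Q) − ¼ ln(1 − 2Q).
1 − 2P − Q = 0.2, giving −½ ln(0.2) = 0.804719.
1 − 2Q = 0.6, giving −¼ ln(0.6) = 0.127706.
d = 0.804719 + 0.127706 = 0.932425.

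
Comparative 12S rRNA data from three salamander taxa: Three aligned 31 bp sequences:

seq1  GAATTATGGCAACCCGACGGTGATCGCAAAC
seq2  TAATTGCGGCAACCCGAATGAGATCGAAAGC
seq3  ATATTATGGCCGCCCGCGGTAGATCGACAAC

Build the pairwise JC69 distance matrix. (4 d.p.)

seq1–seq2: 8/31 sites differ → p ≈ 0.258065, d = −0.75 ln(1 − 0.344087) = 0.316295 ≈ 0.3163.
seq1–seq3: 10/31 sites differ → p ≈ 0.322581, d = −0.75 ln(1 − 0.430108) = 0.421731 ≈ 0.4217.
seq2–seq3: 12/31 sites differ → p ≈ 0.387097, d = −0.75 ln(1 − 0.516129) = 0.544453 ≈ 0.5445.

d(seq1,seq2) = 0.3163, d(seq1,seq3) = 0.4217, d(seq2,seq3) = 0.5445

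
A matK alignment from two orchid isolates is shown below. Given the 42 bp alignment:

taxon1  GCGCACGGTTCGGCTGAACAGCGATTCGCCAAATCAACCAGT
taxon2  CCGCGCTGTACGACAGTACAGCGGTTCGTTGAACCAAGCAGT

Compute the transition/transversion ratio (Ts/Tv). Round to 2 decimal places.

1.17

Transitions are A↔G and C↔T; transversions are all other mismatches.
Transitions: 7. Transversions: 6.
R = 7/6 = 1.166666… ≈ 1.17 (to 2 d.p.).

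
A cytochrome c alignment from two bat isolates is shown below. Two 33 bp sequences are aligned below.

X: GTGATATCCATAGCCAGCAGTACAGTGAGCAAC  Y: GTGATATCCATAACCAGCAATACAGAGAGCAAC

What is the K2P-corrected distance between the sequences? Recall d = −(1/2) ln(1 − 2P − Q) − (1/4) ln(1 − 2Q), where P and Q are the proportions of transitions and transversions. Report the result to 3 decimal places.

0.098

Of 33 sites, 2 differences are transitions and 1 are transversions, so P = 2/33 ≈ 0.060606 and Q = 1/33 ≈ 0.030303.
Under the Kimura two-parameter model, d = −½ ln(1 − 2P − Q) − ¼ ln(1 − 2Q).
1 − 2P − Q = 0.848485, giving −½ ln(0.848485) = 0.082151.
1 − 2Q = 0.939394, giving −¼ ln(0.939394) = 0.015630.
d = 0.082151 + 0.015630 = 0.097781.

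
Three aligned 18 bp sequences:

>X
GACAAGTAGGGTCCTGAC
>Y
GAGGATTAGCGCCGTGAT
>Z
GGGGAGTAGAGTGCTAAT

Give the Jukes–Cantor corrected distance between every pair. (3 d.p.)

d(X,Y) = 0.548, d(X,Z) = 0.548, d(Y,Z) = 0.548

X–Y: 7/18 sites differ → p ≈ 0.388889, d = −0.75 ln(1 − 0.518519) = 0.548166 ≈ 0.548.
X–Z: 7/18 sites differ → p ≈ 0.388889, d = −0.75 ln(1 − 0.518519) = 0.548166 ≈ 0.548.
Y–Z: 7/18 sites differ → p ≈ 0.388889, d = −0.75 ln(1 − 0.518519) = 0.548166 ≈ 0.548.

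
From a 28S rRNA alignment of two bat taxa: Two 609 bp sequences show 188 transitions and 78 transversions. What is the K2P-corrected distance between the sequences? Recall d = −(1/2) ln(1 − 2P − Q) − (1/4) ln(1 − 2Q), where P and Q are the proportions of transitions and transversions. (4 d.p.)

0.7582

P = 188/609 ≈ 0.308703 and Q = 78/609 ≈ 0.128079.
Under the Kimura two-parameter model, d = −½ ln(1 − 2P − Q) − ¼ ln(1 − 2Q).
1 − 2P − Q = 0.254515, giving −½ ln(0.254515) = 0.684198.
1 − 2Q = 0.743842, giving −¼ ln(0.743842) = 0.073982.
d = 0.684198 + 0.073982 = 0.758180.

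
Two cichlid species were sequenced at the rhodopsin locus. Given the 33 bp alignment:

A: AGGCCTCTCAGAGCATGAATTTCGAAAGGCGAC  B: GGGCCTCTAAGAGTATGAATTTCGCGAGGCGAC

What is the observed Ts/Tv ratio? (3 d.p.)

Transitions are A↔G and C↔T; transversions are all other mismatches.
Transitions: 3. Transversions: 2.
R = 3/2 = 1.500.

1.500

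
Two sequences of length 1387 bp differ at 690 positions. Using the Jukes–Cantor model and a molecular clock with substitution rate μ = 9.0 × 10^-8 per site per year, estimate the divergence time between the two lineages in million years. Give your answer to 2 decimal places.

p = 690/1387 ≈ 0.497477.
d = −(3/4) ln(1 − 4p/3) = −0.75 ln(1 − 0.663303) = −0.75 ln(0.336697)
  = −0.75 × (-1.088572) = 0.816429 substitutions/site.
Under a molecular clock d = 2μt, so t = d/(2μ) = 0.816429 / (2 × 9.0 × 10^-8) = 4.54 million years.

4.54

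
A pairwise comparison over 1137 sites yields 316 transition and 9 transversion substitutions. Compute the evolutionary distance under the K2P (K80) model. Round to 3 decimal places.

P = 316/1137 ≈ 0.277924 and Q = 9/1137 ≈ 0.007916.
Under the Kimura two-parameter model, d = −½ ln(1 − 2P − Q) − ¼ ln(1 − 2Q).
1 − 2P − Q = 0.436236, giving −½ ln(0.436236) = 0.414786.
1 − 2Q = 0.984168, giving −¼ ln(0.984168) = 0.003990.
d = 0.414786 + 0.003990 = 0.418776.

0.419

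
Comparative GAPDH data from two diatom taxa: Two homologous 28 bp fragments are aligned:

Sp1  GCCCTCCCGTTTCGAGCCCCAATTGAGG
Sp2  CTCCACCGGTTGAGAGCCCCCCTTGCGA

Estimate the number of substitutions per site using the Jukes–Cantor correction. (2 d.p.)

0.48

The sequences differ at 10 of 28 sites (1, 2, 5, 8, 12, 13, 21, 22, 26, 28), so p = 10/28 ≈ 0.357143.
d = −(3/4) ln(1 − 4p/3) = −0.75 ln(1 − 0.476191) = −0.75 ln(0.523809)
  = −0.75 × (-0.646628) = 0.484971 substitutions/site.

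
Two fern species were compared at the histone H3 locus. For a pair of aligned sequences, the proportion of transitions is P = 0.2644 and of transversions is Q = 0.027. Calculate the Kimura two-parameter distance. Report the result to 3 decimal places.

Under the Kimura two-parameter model, d = −½ ln(1 − 2P − Q) − ¼ ln(1 − 2Q).
1 − 2P − Q = 0.4442, giving −½ ln(0.4442) = 0.405740.
1 − 2Q = 0.946, giving −¼ ln(0.946) = 0.013878.
d = 0.405740 + 0.013878 = 0.419618.

0.420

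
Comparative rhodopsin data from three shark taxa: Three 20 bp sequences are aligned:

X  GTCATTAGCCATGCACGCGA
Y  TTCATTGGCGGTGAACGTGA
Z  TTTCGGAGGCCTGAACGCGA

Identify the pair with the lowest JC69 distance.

X and Y

X–Y: 6/20 differ, p = 0.300, d = 0.383.
X–Z: 8/20 differ, p = 0.400, d = 0.572.
Y–Z: 9/20 differ, p = 0.450, d = 0.687.
The smallest distance is between X and Y.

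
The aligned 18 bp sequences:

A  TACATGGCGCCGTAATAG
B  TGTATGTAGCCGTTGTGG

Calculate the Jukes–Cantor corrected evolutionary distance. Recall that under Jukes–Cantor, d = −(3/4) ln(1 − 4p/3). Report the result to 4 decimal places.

0.5482

The sequences differ at 7 of 18 sites (2, 3, 7, 8, 14, 15, 17), so p = 7/18 ≈ 0.388889.
d = −(3/4) ln(1 − 4p/3) = −0.75 ln(1 − 0.518519) = −0.75 ln(0.481481)
  = −0.75 × (-0.730889) = 0.548167 substitutions/site.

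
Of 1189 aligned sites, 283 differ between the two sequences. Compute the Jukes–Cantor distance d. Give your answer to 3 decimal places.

0.286

p = 283/1189 ≈ 0.238015.
d = −(3/4) ln(1 − 4p/3) = −0.75 ln(1 − 0.317353) = −0.75 ln(0.682647)
  = −0.75 × (-0.381777) = 0.286333 substitutions/site.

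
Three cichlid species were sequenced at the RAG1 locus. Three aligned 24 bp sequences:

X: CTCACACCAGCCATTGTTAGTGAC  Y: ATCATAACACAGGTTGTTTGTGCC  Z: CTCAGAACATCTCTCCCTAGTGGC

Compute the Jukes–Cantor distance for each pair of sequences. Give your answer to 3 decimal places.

d(X,Y) = 0.520, d(X,Z) = 0.520, d(Y,Z) = 0.708

X–Y: 9/24 sites differ → p = 0.375, d = −0.75 ln(1 − 0.5) = 0.519860 ≈ 0.520.
X–Z: 9/24 sites differ → p = 0.375, d = −0.75 ln(1 − 0.5) = 0.519860 ≈ 0.520.
Y–Z: 11/24 sites differ → p ≈ 0.458333, d = −0.75 ln(1 − 0.611111) = 0.708346 ≈ 0.708.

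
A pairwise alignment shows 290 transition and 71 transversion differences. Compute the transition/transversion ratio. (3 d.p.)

R = 290/71 = 4.084507… ≈ 4.085 (to 3 d.p.).

4.085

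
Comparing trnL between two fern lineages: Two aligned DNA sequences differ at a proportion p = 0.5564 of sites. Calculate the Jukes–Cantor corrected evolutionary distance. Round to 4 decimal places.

1.0157

d = −(3/4) ln(1 − 4p/3) = −0.75 ln(1 − 0.741867) = −0.75 ln(0.258133)
  = −0.75 × (-1.354280) = 1.015710 substitutions/site.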